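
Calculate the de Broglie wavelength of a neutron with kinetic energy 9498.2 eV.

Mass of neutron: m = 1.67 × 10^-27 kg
2.94 × 10^-13 m

Using λ = h/√(2mKE):

First convert KE to Joules: KE = 9498.2 eV = 1.522 × 10^-15 J

λ = h/√(2mKE)
λ = (6.626 × 10^-34 J·s) / √(2 × 1.67 × 10^-27 kg × 1.522 × 10^-15 J)
λ = 2.94 × 10^-13 m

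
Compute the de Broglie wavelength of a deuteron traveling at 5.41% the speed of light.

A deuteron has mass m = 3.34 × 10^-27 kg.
1.22 × 10^-14 m

Using the de Broglie relation λ = h/(mv):

v = 5.41% × c = 1.622 × 10^7 m/s

λ = h/(mv)
λ = (6.626 × 10^-34 J·s) / (3.34 × 10^-27 kg × 1.622 × 10^7 m/s)
λ = 1.22 × 10^-14 m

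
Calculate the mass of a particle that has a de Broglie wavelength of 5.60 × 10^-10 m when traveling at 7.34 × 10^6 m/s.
1.61 × 10^-31 kg

From the de Broglie relation λ = h/(mv), we solve for m:

m = h/(λv)
m = (6.626 × 10^-34 J·s) / (5.60 × 10^-10 m × 7.34 × 10^6 m/s)
m = 1.61 × 10^-31 kg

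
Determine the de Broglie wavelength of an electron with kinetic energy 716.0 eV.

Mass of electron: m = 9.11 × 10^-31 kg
4.58 × 10^-11 m

Using λ = h/√(2mKE):

First convert KE to Joules: KE = 716.0 eV = 1.147 × 10^-16 J

λ = h/√(2mKE)
λ = (6.626 × 10^-34 J·s) / √(2 × 9.11 × 10^-31 kg × 1.147 × 10^-16 J)
λ = 4.58 × 10^-11 m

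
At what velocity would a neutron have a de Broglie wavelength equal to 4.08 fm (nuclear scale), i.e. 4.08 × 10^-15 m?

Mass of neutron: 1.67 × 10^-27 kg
9.72 × 10^7 m/s

From λ = h/(mv), solve for v:

v = h/(mλ)
v = (6.626 × 10^-34 J·s) / (1.67 × 10^-27 kg × 4.08 × 10^-15 m)
v = 9.72 × 10^7 m/s

Note: This velocity is 32.4% of the speed of light, so relativistic corrections would be needed for a more accurate calculation.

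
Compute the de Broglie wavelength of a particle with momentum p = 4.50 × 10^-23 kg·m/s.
1.47 × 10^-11 m

Using the de Broglie relation λ = h/p:

λ = h/p
λ = (6.626 × 10^-34 J·s) / (4.50 × 10^-23 kg·m/s)
λ = 1.47 × 10^-11 m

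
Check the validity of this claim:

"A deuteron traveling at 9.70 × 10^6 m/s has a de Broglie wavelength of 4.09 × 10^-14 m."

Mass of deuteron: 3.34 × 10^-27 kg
False

The claim is incorrect.

Using λ = h/(mv):
λ = (6.626 × 10^-34 J·s) / (3.34 × 10^-27 kg × 9.70 × 10^6 m/s)
λ = 2.05 × 10^-14 m

The actual wavelength differs from the claimed 4.09 × 10^-14 m.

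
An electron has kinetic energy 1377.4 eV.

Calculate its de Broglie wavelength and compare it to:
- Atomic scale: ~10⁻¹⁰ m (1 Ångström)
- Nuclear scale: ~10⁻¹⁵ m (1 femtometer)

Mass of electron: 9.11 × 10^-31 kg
λ = 3.30 × 10^-11 m, which is between nuclear and atomic scales.

Using λ = h/√(2mKE):

KE = 1377.4 eV = 2.207 × 10^-16 J

λ = h/√(2mKE)
λ = (6.626 × 10^-34 J·s) / √(2 × 9.11 × 10^-31 kg × 2.207 × 10^-16 J)
λ = 3.30 × 10^-11 m

Comparison:
- Atomic scale (10⁻¹⁰ m): λ is 0.33× this size
- Nuclear scale (10⁻¹⁵ m): λ is 3.3e+04× this size

The wavelength is between nuclear and atomic scales.

This wavelength is appropriate for probing atomic structure but too large for nuclear physics experiments.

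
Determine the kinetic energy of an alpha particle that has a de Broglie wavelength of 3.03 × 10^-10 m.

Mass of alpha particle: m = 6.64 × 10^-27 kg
3.60 × 10^-22 J (or 2.25 × 10^-3 eV)

From λ = h/√(2mKE), we solve for KE:

λ² = h²/(2mKE)
KE = h²/(2mλ²)
KE = (6.626 × 10^-34 J·s)² / (2 × 6.64 × 10^-27 kg × (3.03 × 10^-10 m)²)
KE = 3.60 × 10^-22 J
KE = 2.25 × 10^-3 eV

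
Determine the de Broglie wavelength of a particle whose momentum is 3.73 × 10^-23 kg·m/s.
1.78 × 10^-11 m

Using the de Broglie relation λ = h/p:

λ = h/p
λ = (6.626 × 10^-34 J·s) / (3.73 × 10^-23 kg·m/s)
λ = 1.78 × 10^-11 m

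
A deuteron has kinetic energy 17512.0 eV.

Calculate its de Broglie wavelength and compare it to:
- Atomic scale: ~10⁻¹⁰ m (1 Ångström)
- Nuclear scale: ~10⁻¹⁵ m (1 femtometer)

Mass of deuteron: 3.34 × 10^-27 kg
λ = 1.53 × 10^-13 m, which is between nuclear and atomic scales.

Using λ = h/√(2mKE):

KE = 17512.0 eV = 2.806 × 10^-15 J

λ = h/√(2mKE)
λ = (6.626 × 10^-34 J·s) / √(2 × 3.34 × 10^-27 kg × 2.806 × 10^-15 J)
λ = 1.53 × 10^-13 m

Comparison:
- Atomic scale (10⁻¹⁰ m): λ is 0.0015× this size
- Nuclear scale (10⁻¹⁵ m): λ is 1.5e+02× this size

The wavelength is between nuclear and atomic scales.

This wavelength is appropriate for probing atomic structure but too large for nuclear physics experiments.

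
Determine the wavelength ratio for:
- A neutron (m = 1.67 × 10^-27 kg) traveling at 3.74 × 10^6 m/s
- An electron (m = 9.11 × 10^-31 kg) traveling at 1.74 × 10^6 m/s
λ₁/λ₂ = 2.54 × 10^-4

Using λ = h/(mv):

λ₁ = h/(m₁v₁) = 1.06 × 10^-13 m
λ₂ = h/(m₂v₂) = 4.18 × 10^-10 m

Ratio λ₁/λ₂ = (m₂v₂)/(m₁v₁)
         = (9.11 × 10^-31 kg × 1.74 × 10^6 m/s) / (1.67 × 10^-27 kg × 3.74 × 10^6 m/s)
         = 2.54 × 10^-4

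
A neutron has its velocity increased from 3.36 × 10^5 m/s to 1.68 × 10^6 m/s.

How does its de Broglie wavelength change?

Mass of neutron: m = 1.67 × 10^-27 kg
The wavelength decreases by a factor of 5.

Using λ = h/(mv):

Initial wavelength: λ₁ = h/(mv₁) = 1.18 × 10^-12 m
Final wavelength: λ₂ = h/(mv₂) = 2.36 × 10^-13 m

Since λ ∝ 1/v, when velocity increases by a factor of 5, the wavelength decreases by a factor of 5.

λ₂/λ₁ = v₁/v₂ = 1/5

The wavelength decreases by a factor of 5.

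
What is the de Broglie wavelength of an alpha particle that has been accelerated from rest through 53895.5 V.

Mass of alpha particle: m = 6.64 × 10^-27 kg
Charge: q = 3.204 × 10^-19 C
4.38 × 10^-14 m

When a particle is accelerated through voltage V, it gains kinetic energy KE = qV.

The de Broglie wavelength is then λ = h/√(2mqV):

λ = h/√(2mqV)
λ = (6.626 × 10^-34 J·s) / √(2 × 6.64 × 10^-27 kg × 3.204 × 10^-19 C × 53895.5 V)
λ = 4.38 × 10^-14 m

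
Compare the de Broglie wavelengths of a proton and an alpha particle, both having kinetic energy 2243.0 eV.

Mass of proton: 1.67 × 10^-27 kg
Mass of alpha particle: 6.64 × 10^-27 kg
The proton has the longer wavelength.

Using λ = h/√(2mKE):

For proton: λ₁ = h/√(2m₁KE) = 6.05 × 10^-13 m
For alpha particle: λ₂ = h/√(2m₂KE) = 3.03 × 10^-13 m

Since λ ∝ 1/√m at constant kinetic energy, the lighter particle has the longer wavelength.

The proton has the longer de Broglie wavelength.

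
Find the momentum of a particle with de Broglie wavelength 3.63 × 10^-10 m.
1.83 × 10^-24 kg·m/s

From the de Broglie relation λ = h/p, we solve for p:

p = h/λ
p = (6.626 × 10^-34 J·s) / (3.63 × 10^-10 m)
p = 1.83 × 10^-24 kg·m/s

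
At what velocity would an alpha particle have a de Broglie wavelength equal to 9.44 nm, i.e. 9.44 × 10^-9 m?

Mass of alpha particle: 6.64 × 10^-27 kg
1.06 × 10^1 m/s

From λ = h/(mv), solve for v:

v = h/(mλ)
v = (6.626 × 10^-34 J·s) / (6.64 × 10^-27 kg × 9.44 × 10^-9 m)
v = 1.06 × 10^1 m/s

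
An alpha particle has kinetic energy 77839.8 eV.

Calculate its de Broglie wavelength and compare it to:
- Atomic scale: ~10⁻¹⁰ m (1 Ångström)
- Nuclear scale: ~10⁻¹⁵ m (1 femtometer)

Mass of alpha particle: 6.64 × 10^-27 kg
λ = 5.15 × 10^-14 m, which is between nuclear and atomic scales.

Using λ = h/√(2mKE):

KE = 77839.8 eV = 1.247 × 10^-14 J

λ = h/√(2mKE)
λ = (6.626 × 10^-34 J·s) / √(2 × 6.64 × 10^-27 kg × 1.247 × 10^-14 J)
λ = 5.15 × 10^-14 m

Comparison:
- Atomic scale (10⁻¹⁰ m): λ is 0.00051× this size
- Nuclear scale (10⁻¹⁵ m): λ is 51× this size

The wavelength is between nuclear and atomic scales.

This wavelength is appropriate for probing atomic structure but too large for nuclear physics experiments.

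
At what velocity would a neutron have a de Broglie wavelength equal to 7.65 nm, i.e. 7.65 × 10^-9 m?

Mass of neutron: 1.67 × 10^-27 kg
5.19 × 10^1 m/s

From λ = h/(mv), solve for v:

v = h/(mλ)
v = (6.626 × 10^-34 J·s) / (1.67 × 10^-27 kg × 7.65 × 10^-9 m)
v = 5.19 × 10^1 m/s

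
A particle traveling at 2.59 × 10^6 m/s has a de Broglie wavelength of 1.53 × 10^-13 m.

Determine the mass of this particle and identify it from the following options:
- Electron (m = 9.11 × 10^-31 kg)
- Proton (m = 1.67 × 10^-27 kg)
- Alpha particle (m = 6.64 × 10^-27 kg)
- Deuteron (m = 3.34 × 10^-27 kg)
The particle is a proton.

From λ = h/(mv), solve for mass:

m = h/(λv)
m = (6.626 × 10^-34 J·s) / (1.53 × 10^-13 m × 2.59 × 10^6 m/s)
m = 1.67 × 10^-27 kg

Comparing with the listed masses, this is closest to a proton.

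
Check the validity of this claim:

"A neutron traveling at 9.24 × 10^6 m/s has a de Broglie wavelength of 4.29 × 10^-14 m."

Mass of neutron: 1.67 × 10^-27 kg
True

The claim is correct.

Using λ = h/(mv):
λ = (6.626 × 10^-34 J·s) / (1.67 × 10^-27 kg × 9.24 × 10^6 m/s)
λ = 4.29 × 10^-14 m

This matches the claimed value.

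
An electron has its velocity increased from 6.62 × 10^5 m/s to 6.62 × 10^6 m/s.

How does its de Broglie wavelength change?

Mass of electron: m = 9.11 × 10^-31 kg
The wavelength decreases by a factor of 10.

Using λ = h/(mv):

Initial wavelength: λ₁ = h/(mv₁) = 1.10 × 10^-9 m
Final wavelength: λ₂ = h/(mv₂) = 1.10 × 10^-10 m

Since λ ∝ 1/v, when velocity increases by a factor of 10, the wavelength decreases by a factor of 10.

λ₂/λ₁ = v₁/v₂ = 1/10

The wavelength decreases by a factor of 10.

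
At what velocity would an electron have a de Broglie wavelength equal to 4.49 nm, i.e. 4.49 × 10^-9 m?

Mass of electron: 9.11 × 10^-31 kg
1.62 × 10^5 m/s

From λ = h/(mv), solve for v:

v = h/(mλ)
v = (6.626 × 10^-34 J·s) / (9.11 × 10^-31 kg × 4.49 × 10^-9 m)
v = 1.62 × 10^5 m/s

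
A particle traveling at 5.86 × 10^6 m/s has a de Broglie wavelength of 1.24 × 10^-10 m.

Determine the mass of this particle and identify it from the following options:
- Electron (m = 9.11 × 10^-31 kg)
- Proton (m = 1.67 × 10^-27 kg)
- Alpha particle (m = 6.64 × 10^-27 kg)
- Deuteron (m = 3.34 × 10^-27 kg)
The particle is an electron.

From λ = h/(mv), solve for mass:

m = h/(λv)
m = (6.626 × 10^-34 J·s) / (1.24 × 10^-10 m × 5.86 × 10^6 m/s)
m = 9.12 × 10^-31 kg

Comparing with the listed masses, this is closest to an electron.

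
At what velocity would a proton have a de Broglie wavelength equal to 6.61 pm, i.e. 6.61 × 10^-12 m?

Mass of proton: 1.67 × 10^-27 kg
6.00 × 10^4 m/s

From λ = h/(mv), solve for v:

v = h/(mλ)
v = (6.626 × 10^-34 J·s) / (1.67 × 10^-27 kg × 6.61 × 10^-12 m)
v = 6.00 × 10^4 m/s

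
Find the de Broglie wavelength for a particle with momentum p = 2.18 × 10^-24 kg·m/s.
3.04 × 10^-10 m

Using the de Broglie relation λ = h/p:

λ = h/p
λ = (6.626 × 10^-34 J·s) / (2.18 × 10^-24 kg·m/s)
λ = 3.04 × 10^-10 m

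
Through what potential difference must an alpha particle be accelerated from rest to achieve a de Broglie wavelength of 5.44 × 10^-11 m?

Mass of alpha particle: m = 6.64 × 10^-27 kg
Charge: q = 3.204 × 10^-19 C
3.49 × 10^-2 V

From λ = h/√(2mqV), we solve for V:

λ² = h²/(2mqV)
V = h²/(2mqλ²)
V = (6.626 × 10^-34 J·s)² / (2 × 6.64 × 10^-27 kg × 3.204 × 10^-19 C × (5.44 × 10^-11 m)²)
V = 3.49 × 10^-2 V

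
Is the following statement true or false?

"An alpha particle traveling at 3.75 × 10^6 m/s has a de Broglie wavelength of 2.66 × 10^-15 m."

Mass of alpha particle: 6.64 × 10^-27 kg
False

The claim is incorrect.

Using λ = h/(mv):
λ = (6.626 × 10^-34 J·s) / (6.64 × 10^-27 kg × 3.75 × 10^6 m/s)
λ = 2.66 × 10^-14 m

The actual wavelength differs from the claimed 2.66 × 10^-15 m.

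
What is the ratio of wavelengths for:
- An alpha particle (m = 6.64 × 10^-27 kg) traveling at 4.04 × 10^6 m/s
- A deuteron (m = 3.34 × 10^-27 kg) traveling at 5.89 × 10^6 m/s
λ₁/λ₂ = 0.733

Using λ = h/(mv):

λ₁ = h/(m₁v₁) = 2.47 × 10^-14 m
λ₂ = h/(m₂v₂) = 3.37 × 10^-14 m

Ratio λ₁/λ₂ = (m₂v₂)/(m₁v₁)
         = (3.34 × 10^-27 kg × 5.89 × 10^6 m/s) / (6.64 × 10^-27 kg × 4.04 × 10^6 m/s)
         = 0.733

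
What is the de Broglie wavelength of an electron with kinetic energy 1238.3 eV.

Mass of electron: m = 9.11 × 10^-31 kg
3.49 × 10^-11 m

Using λ = h/√(2mKE):

First convert KE to Joules: KE = 1238.3 eV = 1.984 × 10^-16 J

λ = h/√(2mKE)
λ = (6.626 × 10^-34 J·s) / √(2 × 9.11 × 10^-31 kg × 1.984 × 10^-16 J)
λ = 3.49 × 10^-11 m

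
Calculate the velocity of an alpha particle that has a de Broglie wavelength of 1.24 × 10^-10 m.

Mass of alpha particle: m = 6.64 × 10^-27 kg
8.05 × 10^2 m/s

From the de Broglie relation λ = h/(mv), we solve for v:

v = h/(mλ)
v = (6.626 × 10^-34 J·s) / (6.64 × 10^-27 kg × 1.24 × 10^-10 m)
v = 8.05 × 10^2 m/s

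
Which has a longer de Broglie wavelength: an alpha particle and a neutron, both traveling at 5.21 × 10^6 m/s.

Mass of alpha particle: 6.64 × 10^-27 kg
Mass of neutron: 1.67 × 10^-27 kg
The neutron has the longer wavelength.

Using λ = h/(mv), since both particles have the same velocity, the wavelength depends only on mass.

For alpha particle: λ₁ = h/(m₁v) = 1.92 × 10^-14 m
For neutron: λ₂ = h/(m₂v) = 7.62 × 10^-14 m

Since λ ∝ 1/m at constant velocity, the lighter particle has the longer wavelength.

The neutron has the longer de Broglie wavelength.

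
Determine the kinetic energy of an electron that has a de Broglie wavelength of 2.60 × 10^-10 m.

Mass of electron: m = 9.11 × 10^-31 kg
3.56 × 10^-18 J (or 22.2 eV)

From λ = h/√(2mKE), we solve for KE:

λ² = h²/(2mKE)
KE = h²/(2mλ²)
KE = (6.626 × 10^-34 J·s)² / (2 × 9.11 × 10^-31 kg × (2.60 × 10^-10 m)²)
KE = 3.56 × 10^-18 J
KE = 22.2 eV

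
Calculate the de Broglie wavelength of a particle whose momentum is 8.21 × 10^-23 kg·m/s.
8.07 × 10^-12 m

Using the de Broglie relation λ = h/p:

λ = h/p
λ = (6.626 × 10^-34 J·s) / (8.21 × 10^-23 kg·m/s)
λ = 8.07 × 10^-12 m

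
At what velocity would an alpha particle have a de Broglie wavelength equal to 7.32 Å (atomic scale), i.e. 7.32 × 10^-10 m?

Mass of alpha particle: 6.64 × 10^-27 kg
1.36 × 10^2 m/s

From λ = h/(mv), solve for v:

v = h/(mλ)
v = (6.626 × 10^-34 J·s) / (6.64 × 10^-27 kg × 7.32 × 10^-10 m)
v = 1.36 × 10^2 m/s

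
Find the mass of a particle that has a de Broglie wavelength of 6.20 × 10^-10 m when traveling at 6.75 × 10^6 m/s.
1.58 × 10^-31 kg

From the de Broglie relation λ = h/(mv), we solve for m:

m = h/(λv)
m = (6.626 × 10^-34 J·s) / (6.20 × 10^-10 m × 6.75 × 10^6 m/s)
m = 1.58 × 10^-31 kg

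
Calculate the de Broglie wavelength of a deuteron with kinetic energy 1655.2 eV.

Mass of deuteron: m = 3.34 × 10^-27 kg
4.98 × 10^-13 m

Using λ = h/√(2mKE):

First convert KE to Joules: KE = 1655.2 eV = 2.652 × 10^-16 J

λ = h/√(2mKE)
λ = (6.626 × 10^-34 J·s) / √(2 × 3.34 × 10^-27 kg × 2.652 × 10^-16 J)
λ = 4.98 × 10^-13 m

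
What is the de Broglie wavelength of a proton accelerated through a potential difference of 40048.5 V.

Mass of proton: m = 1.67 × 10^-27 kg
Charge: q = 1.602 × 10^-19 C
1.43 × 10^-13 m

When a particle is accelerated through voltage V, it gains kinetic energy KE = qV.

The de Broglie wavelength is then λ = h/√(2mqV):

λ = h/√(2mqV)
λ = (6.626 × 10^-34 J·s) / √(2 × 1.67 × 10^-27 kg × 1.602 × 10^-19 C × 40048.5 V)
λ = 1.43 × 10^-13 m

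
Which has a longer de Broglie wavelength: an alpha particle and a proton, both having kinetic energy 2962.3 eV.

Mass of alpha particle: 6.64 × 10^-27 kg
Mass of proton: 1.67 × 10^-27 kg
The proton has the longer wavelength.

Using λ = h/√(2mKE):

For alpha particle: λ₁ = h/√(2m₁KE) = 2.64 × 10^-13 m
For proton: λ₂ = h/√(2m₂KE) = 5.26 × 10^-13 m

Since λ ∝ 1/√m at constant kinetic energy, the lighter particle has the longer wavelength.

The proton has the longer de Broglie wavelength.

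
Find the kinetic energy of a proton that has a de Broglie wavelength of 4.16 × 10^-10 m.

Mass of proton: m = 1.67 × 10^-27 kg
7.60 × 10^-22 J (or 4.74 × 10^-3 eV)

From λ = h/√(2mKE), we solve for KE:

λ² = h²/(2mKE)
KE = h²/(2mλ²)
KE = (6.626 × 10^-34 J·s)² / (2 × 1.67 × 10^-27 kg × (4.16 × 10^-10 m)²)
KE = 7.60 × 10^-22 J
KE = 4.74 × 10^-3 eV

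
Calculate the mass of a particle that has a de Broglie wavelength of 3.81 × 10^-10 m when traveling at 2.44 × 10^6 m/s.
7.13 × 10^-31 kg

From the de Broglie relation λ = h/(mv), we solve for m:

m = h/(λv)
m = (6.626 × 10^-34 J·s) / (3.81 × 10^-10 m × 2.44 × 10^6 m/s)
m = 7.13 × 10^-31 kg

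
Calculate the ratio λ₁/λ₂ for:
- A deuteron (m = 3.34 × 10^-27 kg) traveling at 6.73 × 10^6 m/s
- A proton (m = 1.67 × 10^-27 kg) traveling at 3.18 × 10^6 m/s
λ₁/λ₂ = 0.236

Using λ = h/(mv):

λ₁ = h/(m₁v₁) = 2.95 × 10^-14 m
λ₂ = h/(m₂v₂) = 1.25 × 10^-13 m

Ratio λ₁/λ₂ = (m₂v₂)/(m₁v₁)
         = (1.67 × 10^-27 kg × 3.18 × 10^6 m/s) / (3.34 × 10^-27 kg × 6.73 × 10^6 m/s)
         = 0.236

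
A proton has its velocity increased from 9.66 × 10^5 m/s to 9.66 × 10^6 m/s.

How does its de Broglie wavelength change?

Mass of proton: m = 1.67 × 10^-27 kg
The wavelength decreases by a factor of 10.

Using λ = h/(mv):

Initial wavelength: λ₁ = h/(mv₁) = 4.11 × 10^-13 m
Final wavelength: λ₂ = h/(mv₂) = 4.11 × 10^-14 m

Since λ ∝ 1/v, when velocity increases by a factor of 10, the wavelength decreases by a factor of 10.

λ₂/λ₁ = v₁/v₂ = 1/10

The wavelength decreases by a factor of 10.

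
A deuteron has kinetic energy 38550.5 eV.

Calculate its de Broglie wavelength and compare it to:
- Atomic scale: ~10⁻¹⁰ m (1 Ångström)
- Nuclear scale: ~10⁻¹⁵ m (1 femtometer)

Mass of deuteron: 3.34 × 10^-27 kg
λ = 1.03 × 10^-13 m, which is between nuclear and atomic scales.

Using λ = h/√(2mKE):

KE = 38550.5 eV = 6.176 × 10^-15 J

λ = h/√(2mKE)
λ = (6.626 × 10^-34 J·s) / √(2 × 3.34 × 10^-27 kg × 6.176 × 10^-15 J)
λ = 1.03 × 10^-13 m

Comparison:
- Atomic scale (10⁻¹⁰ m): λ is 0.001× this size
- Nuclear scale (10⁻¹⁵ m): λ is 1e+02× this size

The wavelength is between nuclear and atomic scales.

This wavelength is appropriate for probing atomic structure but too large for nuclear physics experiments.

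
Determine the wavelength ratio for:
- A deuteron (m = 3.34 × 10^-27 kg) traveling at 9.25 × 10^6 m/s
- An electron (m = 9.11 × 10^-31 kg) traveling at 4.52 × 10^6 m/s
λ₁/λ₂ = 1.33 × 10^-4

Using λ = h/(mv):

λ₁ = h/(m₁v₁) = 2.14 × 10^-14 m
λ₂ = h/(m₂v₂) = 1.61 × 10^-10 m

Ratio λ₁/λ₂ = (m₂v₂)/(m₁v₁)
         = (9.11 × 10^-31 kg × 4.52 × 10^6 m/s) / (3.34 × 10^-27 kg × 9.25 × 10^6 m/s)
         = 1.33 × 10^-4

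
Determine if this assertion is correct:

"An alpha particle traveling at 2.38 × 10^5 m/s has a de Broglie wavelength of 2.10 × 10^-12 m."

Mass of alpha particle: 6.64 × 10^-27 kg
False

The claim is incorrect.

Using λ = h/(mv):
λ = (6.626 × 10^-34 J·s) / (6.64 × 10^-27 kg × 2.38 × 10^5 m/s)
λ = 4.19 × 10^-13 m

The actual wavelength differs from the claimed 2.10 × 10^-12 m.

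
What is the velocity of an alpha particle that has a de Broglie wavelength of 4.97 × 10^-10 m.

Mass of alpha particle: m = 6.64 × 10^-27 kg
2.01 × 10^2 m/s

From the de Broglie relation λ = h/(mv), we solve for v:

v = h/(mλ)
v = (6.626 × 10^-34 J·s) / (6.64 × 10^-27 kg × 4.97 × 10^-10 m)
v = 2.01 × 10^2 m/s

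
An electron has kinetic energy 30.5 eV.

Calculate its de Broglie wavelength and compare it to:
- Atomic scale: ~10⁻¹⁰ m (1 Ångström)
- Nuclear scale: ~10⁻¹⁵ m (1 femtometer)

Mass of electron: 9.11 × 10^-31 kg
λ = 2.22 × 10^-10 m, which is larger than typical atomic dimensions (~1 Å).

Using λ = h/√(2mKE):

KE = 30.5 eV = 4.887 × 10^-18 J

λ = h/√(2mKE)
λ = (6.626 × 10^-34 J·s) / √(2 × 9.11 × 10^-31 kg × 4.887 × 10^-18 J)
λ = 2.22 × 10^-10 m

Comparison:
- Atomic scale (10⁻¹⁰ m): λ is 2.2× this size
- Nuclear scale (10⁻¹⁵ m): λ is 2.2e+05× this size

The wavelength is larger than typical atomic dimensions (~1 Å).

This wavelength is significant for atomic-scale phenomena like electron diffraction from crystal lattices.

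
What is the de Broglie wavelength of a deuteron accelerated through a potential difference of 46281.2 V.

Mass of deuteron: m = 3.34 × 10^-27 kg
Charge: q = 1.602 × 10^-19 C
9.42 × 10^-14 m

When a particle is accelerated through voltage V, it gains kinetic energy KE = qV.

The de Broglie wavelength is then λ = h/√(2mqV):

λ = h/√(2mqV)
λ = (6.626 × 10^-34 J·s) / √(2 × 3.34 × 10^-27 kg × 1.602 × 10^-19 C × 46281.2 V)
λ = 9.42 × 10^-14 m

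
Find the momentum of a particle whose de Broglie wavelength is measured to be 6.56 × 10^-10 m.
1.01 × 10^-24 kg·m/s

From the de Broglie relation λ = h/p, we solve for p:

p = h/λ
p = (6.626 × 10^-34 J·s) / (6.56 × 10^-10 m)
p = 1.01 × 10^-24 kg·m/s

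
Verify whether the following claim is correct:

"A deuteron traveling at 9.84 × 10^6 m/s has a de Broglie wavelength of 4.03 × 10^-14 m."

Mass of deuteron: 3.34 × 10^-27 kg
False

The claim is incorrect.

Using λ = h/(mv):
λ = (6.626 × 10^-34 J·s) / (3.34 × 10^-27 kg × 9.84 × 10^6 m/s)
λ = 2.02 × 10^-14 m

The actual wavelength differs from the claimed 4.03 × 10^-14 m.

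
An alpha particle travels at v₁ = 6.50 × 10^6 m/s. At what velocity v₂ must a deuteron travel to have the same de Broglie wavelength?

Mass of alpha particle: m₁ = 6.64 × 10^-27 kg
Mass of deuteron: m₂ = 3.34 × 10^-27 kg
v₂ = 1.29 × 10^7 m/s

For equal de Broglie wavelengths: λ₁ = λ₂

h/(m₁v₁) = h/(m₂v₂)
m₁v₁ = m₂v₂
v₂ = v₁ · (m₁/m₂)

v₂ = 6.50 × 10^6 m/s × (6.64 × 10^-27 kg / 3.34 × 10^-27 kg)
v₂ = 1.29 × 10^7 m/s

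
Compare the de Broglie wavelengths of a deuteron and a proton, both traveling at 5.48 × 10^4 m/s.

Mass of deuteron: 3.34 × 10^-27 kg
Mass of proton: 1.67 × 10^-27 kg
The proton has the longer wavelength.

Using λ = h/(mv), since both particles have the same velocity, the wavelength depends only on mass.

For deuteron: λ₁ = h/(m₁v) = 3.62 × 10^-12 m
For proton: λ₂ = h/(m₂v) = 7.24 × 10^-12 m

Since λ ∝ 1/m at constant velocity, the lighter particle has the longer wavelength.

The proton has the longer de Broglie wavelength.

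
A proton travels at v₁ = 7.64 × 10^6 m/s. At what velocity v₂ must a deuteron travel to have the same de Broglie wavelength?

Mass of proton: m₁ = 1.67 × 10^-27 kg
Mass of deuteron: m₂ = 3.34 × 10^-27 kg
v₂ = 3.82 × 10^6 m/s

For equal de Broglie wavelengths: λ₁ = λ₂

h/(m₁v₁) = h/(m₂v₂)
m₁v₁ = m₂v₂
v₂ = v₁ · (m₁/m₂)

v₂ = 7.64 × 10^6 m/s × (1.67 × 10^-27 kg / 3.34 × 10^-27 kg)
v₂ = 3.82 × 10^6 m/s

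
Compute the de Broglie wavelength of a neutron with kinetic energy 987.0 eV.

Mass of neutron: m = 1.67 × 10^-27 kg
9.12 × 10^-13 m

Using λ = h/√(2mKE):

First convert KE to Joules: KE = 987.0 eV = 1.581 × 10^-16 J

λ = h/√(2mKE)
λ = (6.626 × 10^-34 J·s) / √(2 × 1.67 × 10^-27 kg × 1.581 × 10^-16 J)
λ = 9.12 × 10^-13 m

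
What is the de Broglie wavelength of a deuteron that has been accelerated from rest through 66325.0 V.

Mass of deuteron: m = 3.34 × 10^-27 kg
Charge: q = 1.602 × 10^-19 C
7.86 × 10^-14 m

When a particle is accelerated through voltage V, it gains kinetic energy KE = qV.

The de Broglie wavelength is then λ = h/√(2mqV):

λ = h/√(2mqV)
λ = (6.626 × 10^-34 J·s) / √(2 × 3.34 × 10^-27 kg × 1.602 × 10^-19 C × 66325.0 V)
λ = 7.86 × 10^-14 m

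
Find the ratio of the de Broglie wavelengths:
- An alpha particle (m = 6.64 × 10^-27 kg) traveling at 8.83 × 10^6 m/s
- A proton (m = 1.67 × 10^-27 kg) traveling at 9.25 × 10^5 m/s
λ₁/λ₂ = 0.0263

Using λ = h/(mv):

λ₁ = h/(m₁v₁) = 1.13 × 10^-14 m
λ₂ = h/(m₂v₂) = 4.29 × 10^-13 m

Ratio λ₁/λ₂ = (m₂v₂)/(m₁v₁)
         = (1.67 × 10^-27 kg × 9.25 × 10^5 m/s) / (6.64 × 10^-27 kg × 8.83 × 10^6 m/s)
         = 0.0263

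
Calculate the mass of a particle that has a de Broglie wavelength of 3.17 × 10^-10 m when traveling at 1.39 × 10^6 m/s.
1.50 × 10^-30 kg

From the de Broglie relation λ = h/(mv), we solve for m:

m = h/(λv)
m = (6.626 × 10^-34 J·s) / (3.17 × 10^-10 m × 1.39 × 10^6 m/s)
m = 1.50 × 10^-30 kg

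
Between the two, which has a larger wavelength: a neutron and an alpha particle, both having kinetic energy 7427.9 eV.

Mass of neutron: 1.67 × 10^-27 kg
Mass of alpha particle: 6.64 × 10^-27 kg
The neutron has the longer wavelength.

Using λ = h/√(2mKE):

For neutron: λ₁ = h/√(2m₁KE) = 3.32 × 10^-13 m
For alpha particle: λ₂ = h/√(2m₂KE) = 1.67 × 10^-13 m

Since λ ∝ 1/√m at constant kinetic energy, the lighter particle has the longer wavelength.

The neutron has the longer de Broglie wavelength.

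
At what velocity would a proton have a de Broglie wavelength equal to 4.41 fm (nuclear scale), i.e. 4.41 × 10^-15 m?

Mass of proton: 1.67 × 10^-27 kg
9.00 × 10^7 m/s

From λ = h/(mv), solve for v:

v = h/(mλ)
v = (6.626 × 10^-34 J·s) / (1.67 × 10^-27 kg × 4.41 × 10^-15 m)
v = 9.00 × 10^7 m/s

Note: This velocity is 30.0% of the speed of light, so relativistic corrections would be needed for a more accurate calculation.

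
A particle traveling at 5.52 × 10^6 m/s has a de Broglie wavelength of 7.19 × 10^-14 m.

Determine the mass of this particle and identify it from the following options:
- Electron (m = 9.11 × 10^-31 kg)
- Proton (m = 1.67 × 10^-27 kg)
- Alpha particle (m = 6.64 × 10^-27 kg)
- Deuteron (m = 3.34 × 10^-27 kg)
The particle is a proton.

From λ = h/(mv), solve for mass:

m = h/(λv)
m = (6.626 × 10^-34 J·s) / (7.19 × 10^-14 m × 5.52 × 10^6 m/s)
m = 1.67 × 10^-27 kg

Comparing with the listed masses, this is closest to a proton.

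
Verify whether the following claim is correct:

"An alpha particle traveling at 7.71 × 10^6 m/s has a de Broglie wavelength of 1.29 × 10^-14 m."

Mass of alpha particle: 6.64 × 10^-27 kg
True

The claim is correct.

Using λ = h/(mv):
λ = (6.626 × 10^-34 J·s) / (6.64 × 10^-27 kg × 7.71 × 10^6 m/s)
λ = 1.29 × 10^-14 m

This matches the claimed value.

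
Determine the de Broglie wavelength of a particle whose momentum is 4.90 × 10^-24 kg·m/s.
1.35 × 10^-10 m

Using the de Broglie relation λ = h/p:

λ = h/p
λ = (6.626 × 10^-34 J·s) / (4.90 × 10^-24 kg·m/s)
λ = 1.35 × 10^-10 m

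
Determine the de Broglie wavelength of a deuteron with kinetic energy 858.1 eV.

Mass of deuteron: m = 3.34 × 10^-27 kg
6.91 × 10^-13 m

Using λ = h/√(2mKE):

First convert KE to Joules: KE = 858.1 eV = 1.375 × 10^-16 J

λ = h/√(2mKE)
λ = (6.626 × 10^-34 J·s) / √(2 × 3.34 × 10^-27 kg × 1.375 × 10^-16 J)
λ = 6.91 × 10^-13 m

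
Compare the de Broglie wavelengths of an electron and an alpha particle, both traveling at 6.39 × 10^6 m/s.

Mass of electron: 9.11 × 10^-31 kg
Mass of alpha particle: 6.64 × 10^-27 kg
The electron has the longer wavelength.

Using λ = h/(mv), since both particles have the same velocity, the wavelength depends only on mass.

For electron: λ₁ = h/(m₁v) = 1.14 × 10^-10 m
For alpha particle: λ₂ = h/(m₂v) = 1.56 × 10^-14 m

Since λ ∝ 1/m at constant velocity, the lighter particle has the longer wavelength.

The electron has the longer de Broglie wavelength.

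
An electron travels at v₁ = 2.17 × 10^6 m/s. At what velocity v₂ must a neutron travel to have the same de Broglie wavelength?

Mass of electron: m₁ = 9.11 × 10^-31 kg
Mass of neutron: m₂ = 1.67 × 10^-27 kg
v₂ = 1.18 × 10^3 m/s

For equal de Broglie wavelengths: λ₁ = λ₂

h/(m₁v₁) = h/(m₂v₂)
m₁v₁ = m₂v₂
v₂ = v₁ · (m₁/m₂)

v₂ = 2.17 × 10^6 m/s × (9.11 × 10^-31 kg / 1.67 × 10^-27 kg)
v₂ = 1.18 × 10^3 m/s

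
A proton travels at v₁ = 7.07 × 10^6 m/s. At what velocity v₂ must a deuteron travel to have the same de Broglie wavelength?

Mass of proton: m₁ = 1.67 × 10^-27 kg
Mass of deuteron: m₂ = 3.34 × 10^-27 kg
v₂ = 3.54 × 10^6 m/s

For equal de Broglie wavelengths: λ₁ = λ₂

h/(m₁v₁) = h/(m₂v₂)
m₁v₁ = m₂v₂
v₂ = v₁ · (m₁/m₂)

v₂ = 7.07 × 10^6 m/s × (1.67 × 10^-27 kg / 3.34 × 10^-27 kg)
v₂ = 3.54 × 10^6 m/s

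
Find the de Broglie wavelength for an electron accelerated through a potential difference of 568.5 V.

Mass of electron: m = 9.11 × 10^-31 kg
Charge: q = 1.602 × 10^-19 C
5.14 × 10^-11 m

When a particle is accelerated through voltage V, it gains kinetic energy KE = qV.

The de Broglie wavelength is then λ = h/√(2mqV):

λ = h/√(2mqV)
λ = (6.626 × 10^-34 J·s) / √(2 × 9.11 × 10^-31 kg × 1.602 × 10^-19 C × 568.5 V)
λ = 5.14 × 10^-11 m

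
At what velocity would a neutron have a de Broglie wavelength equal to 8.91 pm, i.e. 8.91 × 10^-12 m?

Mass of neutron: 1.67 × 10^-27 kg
4.45 × 10^4 m/s

From λ = h/(mv), solve for v:

v = h/(mλ)
v = (6.626 × 10^-34 J·s) / (1.67 × 10^-27 kg × 8.91 × 10^-12 m)
v = 4.45 × 10^4 m/s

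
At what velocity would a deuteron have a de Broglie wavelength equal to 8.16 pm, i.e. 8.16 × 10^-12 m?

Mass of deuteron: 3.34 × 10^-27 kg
2.43 × 10^4 m/s

From λ = h/(mv), solve for v:

v = h/(mλ)
v = (6.626 × 10^-34 J·s) / (3.34 × 10^-27 kg × 8.16 × 10^-12 m)
v = 2.43 × 10^4 m/s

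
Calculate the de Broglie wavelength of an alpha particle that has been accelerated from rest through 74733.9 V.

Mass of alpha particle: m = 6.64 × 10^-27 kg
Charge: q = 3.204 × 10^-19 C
3.72 × 10^-14 m

When a particle is accelerated through voltage V, it gains kinetic energy KE = qV.

The de Broglie wavelength is then λ = h/√(2mqV):

λ = h/√(2mqV)
λ = (6.626 × 10^-34 J·s) / √(2 × 6.64 × 10^-27 kg × 3.204 × 10^-19 C × 74733.9 V)
λ = 3.72 × 10^-14 m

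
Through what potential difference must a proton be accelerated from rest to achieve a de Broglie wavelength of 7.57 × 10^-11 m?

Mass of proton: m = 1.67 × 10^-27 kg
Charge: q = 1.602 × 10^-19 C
1.43 × 10^-1 V

From λ = h/√(2mqV), we solve for V:

λ² = h²/(2mqV)
V = h²/(2mqλ²)
V = (6.626 × 10^-34 J·s)² / (2 × 1.67 × 10^-27 kg × 1.602 × 10^-19 C × (7.57 × 10^-11 m)²)
V = 1.43 × 10^-1 V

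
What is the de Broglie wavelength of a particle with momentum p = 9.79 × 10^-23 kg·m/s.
6.77 × 10^-12 m

Using the de Broglie relation λ = h/p:

λ = h/p
λ = (6.626 × 10^-34 J·s) / (9.79 × 10^-23 kg·m/s)
λ = 6.77 × 10^-12 m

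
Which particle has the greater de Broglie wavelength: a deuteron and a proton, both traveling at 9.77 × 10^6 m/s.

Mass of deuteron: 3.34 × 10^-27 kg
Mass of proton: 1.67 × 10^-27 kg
The proton has the longer wavelength.

Using λ = h/(mv), since both particles have the same velocity, the wavelength depends only on mass.

For deuteron: λ₁ = h/(m₁v) = 2.03 × 10^-14 m
For proton: λ₂ = h/(m₂v) = 4.06 × 10^-14 m

Since λ ∝ 1/m at constant velocity, the lighter particle has the longer wavelength.

The proton has the longer de Broglie wavelength.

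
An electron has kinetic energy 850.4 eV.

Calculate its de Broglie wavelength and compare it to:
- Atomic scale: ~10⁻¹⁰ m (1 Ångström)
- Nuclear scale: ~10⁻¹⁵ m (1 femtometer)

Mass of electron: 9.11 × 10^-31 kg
λ = 4.21 × 10^-11 m, which is between nuclear and atomic scales.

Using λ = h/√(2mKE):

KE = 850.4 eV = 1.362 × 10^-16 J

λ = h/√(2mKE)
λ = (6.626 × 10^-34 J·s) / √(2 × 9.11 × 10^-31 kg × 1.362 × 10^-16 J)
λ = 4.21 × 10^-11 m

Comparison:
- Atomic scale (10⁻¹⁰ m): λ is 0.42× this size
- Nuclear scale (10⁻¹⁵ m): λ is 4.2e+04× this size

The wavelength is between nuclear and atomic scales.

This wavelength is appropriate for probing atomic structure but too large for nuclear physics experiments.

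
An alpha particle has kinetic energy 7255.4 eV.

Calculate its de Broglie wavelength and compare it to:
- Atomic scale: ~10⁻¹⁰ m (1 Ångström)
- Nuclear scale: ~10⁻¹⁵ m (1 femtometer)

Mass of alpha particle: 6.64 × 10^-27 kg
λ = 1.69 × 10^-13 m, which is between nuclear and atomic scales.

Using λ = h/√(2mKE):

KE = 7255.4 eV = 1.162 × 10^-15 J

λ = h/√(2mKE)
λ = (6.626 × 10^-34 J·s) / √(2 × 6.64 × 10^-27 kg × 1.162 × 10^-15 J)
λ = 1.69 × 10^-13 m

Comparison:
- Atomic scale (10⁻¹⁰ m): λ is 0.0017× this size
- Nuclear scale (10⁻¹⁵ m): λ is 1.7e+02× this size

The wavelength is between nuclear and atomic scales.

This wavelength is appropriate for probing atomic structure but too large for nuclear physics experiments.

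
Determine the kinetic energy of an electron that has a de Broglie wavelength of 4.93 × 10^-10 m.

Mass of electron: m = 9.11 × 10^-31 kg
9.91 × 10^-19 J (or 6.19 eV)

From λ = h/√(2mKE), we solve for KE:

λ² = h²/(2mKE)
KE = h²/(2mλ²)
KE = (6.626 × 10^-34 J·s)² / (2 × 9.11 × 10^-31 kg × (4.93 × 10^-10 m)²)
KE = 9.91 × 10^-19 J
KE = 6.19 eV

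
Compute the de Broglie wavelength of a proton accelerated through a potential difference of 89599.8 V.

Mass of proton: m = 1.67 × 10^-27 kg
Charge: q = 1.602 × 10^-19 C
9.57 × 10^-14 m

When a particle is accelerated through voltage V, it gains kinetic energy KE = qV.

The de Broglie wavelength is then λ = h/√(2mqV):

λ = h/√(2mqV)
λ = (6.626 × 10^-34 J·s) / √(2 × 1.67 × 10^-27 kg × 1.602 × 10^-19 C × 89599.8 V)
λ = 9.57 × 10^-14 m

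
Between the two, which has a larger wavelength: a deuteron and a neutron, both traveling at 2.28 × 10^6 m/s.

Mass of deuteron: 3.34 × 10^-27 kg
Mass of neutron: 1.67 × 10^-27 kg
The neutron has the longer wavelength.

Using λ = h/(mv), since both particles have the same velocity, the wavelength depends only on mass.

For deuteron: λ₁ = h/(m₁v) = 8.70 × 10^-14 m
For neutron: λ₂ = h/(m₂v) = 1.74 × 10^-13 m

Since λ ∝ 1/m at constant velocity, the lighter particle has the longer wavelength.

The neutron has the longer de Broglie wavelength.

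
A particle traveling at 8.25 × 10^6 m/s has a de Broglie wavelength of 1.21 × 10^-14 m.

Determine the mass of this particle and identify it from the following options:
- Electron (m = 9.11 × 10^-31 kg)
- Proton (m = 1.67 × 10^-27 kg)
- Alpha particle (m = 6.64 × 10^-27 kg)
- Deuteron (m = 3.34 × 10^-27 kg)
The particle is an alpha particle.

From λ = h/(mv), solve for mass:

m = h/(λv)
m = (6.626 × 10^-34 J·s) / (1.21 × 10^-14 m × 8.25 × 10^6 m/s)
m = 6.64 × 10^-27 kg

Comparing with the listed masses, this is closest to an alpha particle.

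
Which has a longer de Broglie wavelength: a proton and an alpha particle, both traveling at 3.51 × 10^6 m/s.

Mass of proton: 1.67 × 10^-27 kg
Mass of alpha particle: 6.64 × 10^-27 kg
The proton has the longer wavelength.

Using λ = h/(mv), since both particles have the same velocity, the wavelength depends only on mass.

For proton: λ₁ = h/(m₁v) = 1.13 × 10^-13 m
For alpha particle: λ₂ = h/(m₂v) = 2.84 × 10^-14 m

Since λ ∝ 1/m at constant velocity, the lighter particle has the longer wavelength.

The proton has the longer de Broglie wavelength.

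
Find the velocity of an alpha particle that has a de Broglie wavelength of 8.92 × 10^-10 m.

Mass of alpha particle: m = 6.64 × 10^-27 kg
1.12 × 10^2 m/s

From the de Broglie relation λ = h/(mv), we solve for v:

v = h/(mλ)
v = (6.626 × 10^-34 J·s) / (6.64 × 10^-27 kg × 8.92 × 10^-10 m)
v = 1.12 × 10^2 m/s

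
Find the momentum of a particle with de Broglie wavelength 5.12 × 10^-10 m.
1.29 × 10^-24 kg·m/s

From the de Broglie relation λ = h/p, we solve for p:

p = h/λ
p = (6.626 × 10^-34 J·s) / (5.12 × 10^-10 m)
p = 1.29 × 10^-24 kg·m/s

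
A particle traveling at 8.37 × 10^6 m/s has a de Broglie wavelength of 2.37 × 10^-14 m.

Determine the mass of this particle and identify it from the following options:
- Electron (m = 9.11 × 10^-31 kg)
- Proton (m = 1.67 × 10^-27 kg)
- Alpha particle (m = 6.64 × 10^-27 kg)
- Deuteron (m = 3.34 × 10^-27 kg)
The particle is a deuteron.

From λ = h/(mv), solve for mass:

m = h/(λv)
m = (6.626 × 10^-34 J·s) / (2.37 × 10^-14 m × 8.37 × 10^6 m/s)
m = 3.34 × 10^-27 kg

Comparing with the listed masses, this is closest to a deuteron.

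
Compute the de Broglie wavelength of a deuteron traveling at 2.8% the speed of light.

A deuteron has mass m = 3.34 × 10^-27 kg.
2.36 × 10^-14 m

Using the de Broglie relation λ = h/(mv):

v = 2.8% × c = 8.394 × 10^6 m/s

λ = h/(mv)
λ = (6.626 × 10^-34 J·s) / (3.34 × 10^-27 kg × 8.394 × 10^6 m/s)
λ = 2.36 × 10^-14 m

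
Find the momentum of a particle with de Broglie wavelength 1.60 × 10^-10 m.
4.14 × 10^-24 kg·m/s

From the de Broglie relation λ = h/p, we solve for p:

p = h/λ
p = (6.626 × 10^-34 J·s) / (1.60 × 10^-10 m)
p = 4.14 × 10^-24 kg·m/s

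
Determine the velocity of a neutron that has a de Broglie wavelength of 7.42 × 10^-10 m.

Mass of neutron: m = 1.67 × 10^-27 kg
5.35 × 10^2 m/s

From the de Broglie relation λ = h/(mv), we solve for v:

v = h/(mλ)
v = (6.626 × 10^-34 J·s) / (1.67 × 10^-27 kg × 7.42 × 10^-10 m)
v = 5.35 × 10^2 m/s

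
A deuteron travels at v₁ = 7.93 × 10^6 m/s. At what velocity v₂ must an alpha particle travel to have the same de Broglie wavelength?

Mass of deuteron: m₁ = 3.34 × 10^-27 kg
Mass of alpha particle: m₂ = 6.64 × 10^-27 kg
v₂ = 3.99 × 10^6 m/s

For equal de Broglie wavelengths: λ₁ = λ₂

h/(m₁v₁) = h/(m₂v₂)
m₁v₁ = m₂v₂
v₂ = v₁ · (m₁/m₂)

v₂ = 7.93 × 10^6 m/s × (3.34 × 10^-27 kg / 6.64 × 10^-27 kg)
v₂ = 3.99 × 10^6 m/s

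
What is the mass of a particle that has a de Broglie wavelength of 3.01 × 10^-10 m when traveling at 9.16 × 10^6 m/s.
2.40 × 10^-31 kg

From the de Broglie relation λ = h/(mv), we solve for m:

m = h/(λv)
m = (6.626 × 10^-34 J·s) / (3.01 × 10^-10 m × 9.16 × 10^6 m/s)
m = 2.40 × 10^-31 kg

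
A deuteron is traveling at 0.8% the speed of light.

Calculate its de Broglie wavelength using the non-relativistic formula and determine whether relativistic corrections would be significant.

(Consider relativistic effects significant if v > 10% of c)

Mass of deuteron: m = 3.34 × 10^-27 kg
No, relativistic corrections are not needed.

Using the non-relativistic de Broglie formula λ = h/(mv):

v = 0.8% × c = 2.398 × 10^6 m/s

λ = h/(mv)
λ = (6.626 × 10^-34 J·s) / (3.34 × 10^-27 kg × 2.398 × 10^6 m/s)
λ = 8.27 × 10^-14 m

Since v = 0.8% of c < 10% of c, relativistic corrections are NOT significant and this non-relativistic result is a good approximation.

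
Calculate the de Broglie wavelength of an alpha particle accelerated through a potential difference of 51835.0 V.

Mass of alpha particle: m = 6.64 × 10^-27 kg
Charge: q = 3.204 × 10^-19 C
4.46 × 10^-14 m

When a particle is accelerated through voltage V, it gains kinetic energy KE = qV.

The de Broglie wavelength is then λ = h/√(2mqV):

λ = h/√(2mqV)
λ = (6.626 × 10^-34 J·s) / √(2 × 6.64 × 10^-27 kg × 3.204 × 10^-19 C × 51835.0 V)
λ = 4.46 × 10^-14 m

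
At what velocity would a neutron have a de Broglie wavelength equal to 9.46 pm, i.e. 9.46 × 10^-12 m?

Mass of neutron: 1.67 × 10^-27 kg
4.19 × 10^4 m/s

From λ = h/(mv), solve for v:

v = h/(mλ)
v = (6.626 × 10^-34 J·s) / (1.67 × 10^-27 kg × 9.46 × 10^-12 m)
v = 4.19 × 10^4 m/s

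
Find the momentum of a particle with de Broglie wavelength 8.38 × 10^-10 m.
7.91 × 10^-25 kg·m/s

From the de Broglie relation λ = h/p, we solve for p:

p = h/λ
p = (6.626 × 10^-34 J·s) / (8.38 × 10^-10 m)
p = 7.91 × 10^-25 kg·m/s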